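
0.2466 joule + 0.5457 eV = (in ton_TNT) 5.894e-11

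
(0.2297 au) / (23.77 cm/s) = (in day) 1.673e+06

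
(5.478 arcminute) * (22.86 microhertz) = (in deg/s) 2.087e-06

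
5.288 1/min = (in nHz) 8.813e+07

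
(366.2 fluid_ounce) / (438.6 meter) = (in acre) 6.101e-09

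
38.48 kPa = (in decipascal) 3.848e+05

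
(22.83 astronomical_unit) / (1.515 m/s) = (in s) 2.254e+12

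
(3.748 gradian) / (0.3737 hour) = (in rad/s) 4.376e-05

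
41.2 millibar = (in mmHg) 30.9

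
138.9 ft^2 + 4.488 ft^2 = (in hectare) 0.001332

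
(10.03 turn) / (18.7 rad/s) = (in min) 0.05617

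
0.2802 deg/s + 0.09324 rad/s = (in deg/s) 5.622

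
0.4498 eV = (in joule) 7.207e-20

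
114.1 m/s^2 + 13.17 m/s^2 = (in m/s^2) 127.3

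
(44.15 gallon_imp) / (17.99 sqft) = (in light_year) 1.269e-17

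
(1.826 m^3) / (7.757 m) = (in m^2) 0.2354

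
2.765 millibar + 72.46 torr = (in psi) 1.441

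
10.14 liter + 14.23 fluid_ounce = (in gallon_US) 2.79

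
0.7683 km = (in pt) 2.178e+06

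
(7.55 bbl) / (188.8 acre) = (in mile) 9.762e-10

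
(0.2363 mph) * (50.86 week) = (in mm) 3.249e+09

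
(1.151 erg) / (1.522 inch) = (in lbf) 6.693e-07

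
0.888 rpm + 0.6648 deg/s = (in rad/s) 0.1046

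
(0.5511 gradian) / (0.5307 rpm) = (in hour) 4.327e-05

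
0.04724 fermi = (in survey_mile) 2.935e-20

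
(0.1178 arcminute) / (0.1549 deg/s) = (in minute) 0.0002112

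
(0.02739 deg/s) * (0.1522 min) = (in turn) 0.0006948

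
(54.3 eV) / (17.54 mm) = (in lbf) 1.115e-16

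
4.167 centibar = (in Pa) 4167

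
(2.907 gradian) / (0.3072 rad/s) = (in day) 1.72e-06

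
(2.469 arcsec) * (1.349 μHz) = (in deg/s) 9.252e-10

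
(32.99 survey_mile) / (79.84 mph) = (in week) 0.00246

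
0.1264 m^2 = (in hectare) 1.264e-05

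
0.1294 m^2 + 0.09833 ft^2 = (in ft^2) 1.491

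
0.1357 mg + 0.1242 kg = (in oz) 4.381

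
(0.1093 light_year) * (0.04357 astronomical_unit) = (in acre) 1.665e+21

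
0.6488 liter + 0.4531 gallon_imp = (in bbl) 0.01704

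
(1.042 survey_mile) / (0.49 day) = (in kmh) 0.1426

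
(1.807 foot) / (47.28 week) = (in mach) 5.657e-11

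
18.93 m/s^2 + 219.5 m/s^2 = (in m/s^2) 238.4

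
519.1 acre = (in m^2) 2.101e+06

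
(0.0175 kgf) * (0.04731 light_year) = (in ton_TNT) 1.836e+04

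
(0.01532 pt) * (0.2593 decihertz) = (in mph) 3.135e-07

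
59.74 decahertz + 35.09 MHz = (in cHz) 3.509e+09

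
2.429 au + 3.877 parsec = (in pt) 3.391e+20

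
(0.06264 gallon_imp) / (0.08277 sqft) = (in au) 2.475e-13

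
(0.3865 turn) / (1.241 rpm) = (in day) 0.0002163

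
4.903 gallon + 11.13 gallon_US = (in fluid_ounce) 2052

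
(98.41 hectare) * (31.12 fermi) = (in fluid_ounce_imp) 0.001078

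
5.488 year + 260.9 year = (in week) 1.389e+04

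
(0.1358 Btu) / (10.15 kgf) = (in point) 4080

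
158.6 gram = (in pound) 0.3497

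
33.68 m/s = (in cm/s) 3368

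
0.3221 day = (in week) 0.04601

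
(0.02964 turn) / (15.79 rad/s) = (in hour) 3.276e-06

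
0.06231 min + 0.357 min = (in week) 4.16e-05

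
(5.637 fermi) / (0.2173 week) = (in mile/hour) 9.595e-20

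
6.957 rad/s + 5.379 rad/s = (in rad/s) 12.34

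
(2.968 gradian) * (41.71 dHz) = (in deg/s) 11.14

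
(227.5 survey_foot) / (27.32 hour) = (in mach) 2.071e-06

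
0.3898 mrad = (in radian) 0.0003898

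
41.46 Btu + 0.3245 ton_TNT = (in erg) 1.358e+16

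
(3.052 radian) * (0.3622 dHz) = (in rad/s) 0.1105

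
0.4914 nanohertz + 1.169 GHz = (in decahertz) 1.169e+08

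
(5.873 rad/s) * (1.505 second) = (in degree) 506.4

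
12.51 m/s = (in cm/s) 1251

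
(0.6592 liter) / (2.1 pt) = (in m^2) 0.8898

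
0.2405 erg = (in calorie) 5.748e-09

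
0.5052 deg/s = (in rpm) 0.0842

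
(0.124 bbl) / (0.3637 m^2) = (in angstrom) 5.421e+08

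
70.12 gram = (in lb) 0.1546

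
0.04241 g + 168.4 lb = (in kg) 76.38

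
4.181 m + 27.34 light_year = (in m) 2.587e+17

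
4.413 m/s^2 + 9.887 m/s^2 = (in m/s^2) 14.3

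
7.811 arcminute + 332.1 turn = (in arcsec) 4.304e+08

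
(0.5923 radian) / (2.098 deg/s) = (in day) 0.0001872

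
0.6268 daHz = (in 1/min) 376.1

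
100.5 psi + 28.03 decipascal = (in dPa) 6.929e+06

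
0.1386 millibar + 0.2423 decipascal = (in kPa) 0.01388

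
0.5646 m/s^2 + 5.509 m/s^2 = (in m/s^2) 6.074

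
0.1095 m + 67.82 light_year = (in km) 6.416e+14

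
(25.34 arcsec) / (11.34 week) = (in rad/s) 1.791e-11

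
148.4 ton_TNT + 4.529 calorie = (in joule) 6.209e+11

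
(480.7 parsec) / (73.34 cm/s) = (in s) 2.022e+19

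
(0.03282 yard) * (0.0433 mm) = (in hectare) 1.299e-10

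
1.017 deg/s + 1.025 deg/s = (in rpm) 0.3403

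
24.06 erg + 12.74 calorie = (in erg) 5.33e+08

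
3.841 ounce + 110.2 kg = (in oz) 3891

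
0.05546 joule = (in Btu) 5.257e-05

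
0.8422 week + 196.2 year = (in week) 1.023e+04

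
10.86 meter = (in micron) 1.086e+07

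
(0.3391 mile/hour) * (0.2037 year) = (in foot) 3.195e+06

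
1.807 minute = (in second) 108.4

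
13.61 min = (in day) 0.009451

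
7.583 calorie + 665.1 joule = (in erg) 6.968e+09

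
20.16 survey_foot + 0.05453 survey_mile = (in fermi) 9.39e+16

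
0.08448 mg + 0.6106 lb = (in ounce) 9.77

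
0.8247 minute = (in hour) 0.01375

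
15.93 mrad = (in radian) 0.01593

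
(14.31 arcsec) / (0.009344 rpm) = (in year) 2.248e-09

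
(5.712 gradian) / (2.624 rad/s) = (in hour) 9.498e-06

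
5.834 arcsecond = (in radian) 2.828e-05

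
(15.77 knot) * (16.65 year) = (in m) 4.26e+09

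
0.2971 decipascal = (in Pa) 0.02971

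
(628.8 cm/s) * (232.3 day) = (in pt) 3.577e+11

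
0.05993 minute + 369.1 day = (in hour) 8858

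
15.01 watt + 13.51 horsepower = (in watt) 1.009e+04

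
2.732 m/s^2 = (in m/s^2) 2.732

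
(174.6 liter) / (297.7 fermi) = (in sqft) 6.313e+12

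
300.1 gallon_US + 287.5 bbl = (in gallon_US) 1.238e+04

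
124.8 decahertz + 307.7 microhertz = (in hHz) 12.48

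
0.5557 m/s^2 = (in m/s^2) 0.5557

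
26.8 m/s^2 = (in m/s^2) 26.8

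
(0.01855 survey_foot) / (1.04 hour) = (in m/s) 1.51e-06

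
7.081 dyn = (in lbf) 1.592e-05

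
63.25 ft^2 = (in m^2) 5.876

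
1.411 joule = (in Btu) 0.001337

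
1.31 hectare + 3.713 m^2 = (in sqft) 1.41e+05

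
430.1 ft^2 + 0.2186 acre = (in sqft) 9952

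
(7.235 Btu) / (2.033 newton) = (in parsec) 1.217e-13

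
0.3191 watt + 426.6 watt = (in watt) 426.9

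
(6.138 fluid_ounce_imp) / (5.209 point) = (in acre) 2.345e-05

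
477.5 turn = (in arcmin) 1.031e+07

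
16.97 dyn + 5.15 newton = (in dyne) 5.15e+05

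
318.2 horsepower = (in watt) 2.373e+05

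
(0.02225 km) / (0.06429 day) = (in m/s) 0.004006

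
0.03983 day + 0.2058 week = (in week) 0.2115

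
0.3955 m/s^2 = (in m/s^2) 0.3955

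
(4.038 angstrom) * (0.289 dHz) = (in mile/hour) 2.61e-11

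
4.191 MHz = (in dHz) 4.191e+07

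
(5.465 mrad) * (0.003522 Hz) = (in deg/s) 0.001103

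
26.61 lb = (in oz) 425.8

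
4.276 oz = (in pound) 0.2672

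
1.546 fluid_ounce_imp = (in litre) 0.04393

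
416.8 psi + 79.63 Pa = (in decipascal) 2.874e+07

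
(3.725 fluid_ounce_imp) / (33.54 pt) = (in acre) 2.21e-06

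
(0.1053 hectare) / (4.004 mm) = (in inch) 1.035e+07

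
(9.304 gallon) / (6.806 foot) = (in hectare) 1.698e-06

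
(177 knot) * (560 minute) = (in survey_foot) 1.004e+07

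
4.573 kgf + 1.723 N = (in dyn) 4.657e+06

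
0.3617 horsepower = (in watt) 269.7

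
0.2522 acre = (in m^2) 1021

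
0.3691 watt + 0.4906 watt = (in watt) 0.8597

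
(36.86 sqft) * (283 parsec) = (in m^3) 2.99e+19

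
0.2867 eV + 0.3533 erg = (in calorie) 8.444e-09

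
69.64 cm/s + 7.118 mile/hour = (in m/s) 3.878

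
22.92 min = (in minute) 22.92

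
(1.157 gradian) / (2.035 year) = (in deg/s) 1.623e-08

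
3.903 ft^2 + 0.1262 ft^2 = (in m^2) 0.3743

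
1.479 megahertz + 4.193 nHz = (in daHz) 1.479e+05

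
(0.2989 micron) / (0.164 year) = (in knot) 1.123e-13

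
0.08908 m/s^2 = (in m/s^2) 0.08908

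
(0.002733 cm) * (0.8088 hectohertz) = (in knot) 0.004297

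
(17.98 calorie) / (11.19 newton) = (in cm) 672.3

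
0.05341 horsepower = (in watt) 39.83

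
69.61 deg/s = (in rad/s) 1.215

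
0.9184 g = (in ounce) 0.0324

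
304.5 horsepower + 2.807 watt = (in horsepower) 304.5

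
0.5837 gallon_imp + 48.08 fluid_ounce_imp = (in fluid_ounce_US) 135.9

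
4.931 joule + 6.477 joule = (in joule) 11.41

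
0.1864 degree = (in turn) 0.0005178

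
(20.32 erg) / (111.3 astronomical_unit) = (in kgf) 1.244e-20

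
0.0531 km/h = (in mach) 4.332e-05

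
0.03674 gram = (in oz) 0.001296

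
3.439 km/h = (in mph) 2.137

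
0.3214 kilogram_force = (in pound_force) 0.7086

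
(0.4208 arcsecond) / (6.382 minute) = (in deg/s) 3.053e-07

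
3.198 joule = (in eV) 1.996e+19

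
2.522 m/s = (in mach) 0.007407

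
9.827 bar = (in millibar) 9827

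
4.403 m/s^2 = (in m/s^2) 4.403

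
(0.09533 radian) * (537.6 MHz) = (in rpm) 4.894e+08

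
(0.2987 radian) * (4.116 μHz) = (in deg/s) 7.044e-05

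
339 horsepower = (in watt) 2.528e+05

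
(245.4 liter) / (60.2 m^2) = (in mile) 2.533e-06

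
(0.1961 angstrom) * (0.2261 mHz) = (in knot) 8.619e-15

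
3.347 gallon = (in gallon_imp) 2.787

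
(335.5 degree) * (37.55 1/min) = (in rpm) 34.99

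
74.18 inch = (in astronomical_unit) 1.259e-11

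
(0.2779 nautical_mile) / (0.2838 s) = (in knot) 3525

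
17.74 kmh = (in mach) 0.01447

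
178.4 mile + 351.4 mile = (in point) 2.417e+09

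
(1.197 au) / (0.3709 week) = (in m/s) 7.983e+05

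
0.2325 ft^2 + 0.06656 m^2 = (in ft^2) 0.9489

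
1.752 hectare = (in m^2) 1.752e+04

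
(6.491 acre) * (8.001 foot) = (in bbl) 4.029e+05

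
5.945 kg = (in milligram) 5.945e+06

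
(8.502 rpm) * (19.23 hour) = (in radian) 6.164e+04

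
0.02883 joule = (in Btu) 2.733e-05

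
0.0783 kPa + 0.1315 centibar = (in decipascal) 2098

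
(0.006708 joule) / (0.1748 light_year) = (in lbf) 9.119e-19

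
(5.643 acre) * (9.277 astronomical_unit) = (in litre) 3.169e+19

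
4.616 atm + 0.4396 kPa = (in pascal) 4.682e+05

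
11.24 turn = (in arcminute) 2.428e+05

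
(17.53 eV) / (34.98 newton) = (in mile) 4.989e-23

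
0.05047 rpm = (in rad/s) 0.005285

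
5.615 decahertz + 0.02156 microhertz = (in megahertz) 5.615e-05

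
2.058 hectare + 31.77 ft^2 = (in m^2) 2.058e+04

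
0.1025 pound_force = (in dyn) 4.559e+04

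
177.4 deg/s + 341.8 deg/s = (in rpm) 86.53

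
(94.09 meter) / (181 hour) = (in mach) 4.241e-07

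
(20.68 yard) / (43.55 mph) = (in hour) 0.0002698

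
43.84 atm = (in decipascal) 4.442e+07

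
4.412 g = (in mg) 4412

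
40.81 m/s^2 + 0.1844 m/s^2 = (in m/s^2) 40.99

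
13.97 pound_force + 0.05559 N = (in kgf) 6.342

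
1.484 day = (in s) 1.282e+05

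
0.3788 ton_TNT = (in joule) 1.585e+09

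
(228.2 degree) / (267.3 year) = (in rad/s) 4.725e-10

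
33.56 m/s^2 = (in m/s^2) 33.56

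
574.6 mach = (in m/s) 1.957e+05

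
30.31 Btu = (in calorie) 7643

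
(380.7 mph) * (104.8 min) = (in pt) 3.033e+09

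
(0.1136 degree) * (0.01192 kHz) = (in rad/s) 0.02363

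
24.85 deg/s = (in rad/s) 0.4337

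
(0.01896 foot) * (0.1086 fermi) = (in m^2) 6.276e-19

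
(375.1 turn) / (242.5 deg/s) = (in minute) 9.281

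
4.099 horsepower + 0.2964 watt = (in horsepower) 4.099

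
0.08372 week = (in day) 0.586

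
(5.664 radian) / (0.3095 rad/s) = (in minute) 0.305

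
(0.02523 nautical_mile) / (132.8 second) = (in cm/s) 35.19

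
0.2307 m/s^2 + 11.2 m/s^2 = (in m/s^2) 11.43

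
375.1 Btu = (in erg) 3.958e+12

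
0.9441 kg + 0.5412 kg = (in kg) 1.485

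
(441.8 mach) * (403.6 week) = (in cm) 3.672e+15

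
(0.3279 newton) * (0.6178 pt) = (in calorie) 1.708e-05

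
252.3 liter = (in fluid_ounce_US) 8531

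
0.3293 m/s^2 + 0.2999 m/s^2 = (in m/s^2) 0.6292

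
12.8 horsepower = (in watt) 9545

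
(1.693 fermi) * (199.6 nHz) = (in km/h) 1.217e-21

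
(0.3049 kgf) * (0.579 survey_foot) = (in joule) 0.5277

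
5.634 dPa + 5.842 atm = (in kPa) 591.9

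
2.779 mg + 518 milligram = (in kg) 0.0005208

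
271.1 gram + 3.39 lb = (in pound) 3.988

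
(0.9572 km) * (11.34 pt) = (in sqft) 41.22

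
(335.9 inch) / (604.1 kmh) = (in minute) 0.0008474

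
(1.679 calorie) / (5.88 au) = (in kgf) 8.144e-13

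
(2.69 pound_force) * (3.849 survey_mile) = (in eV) 4.626e+23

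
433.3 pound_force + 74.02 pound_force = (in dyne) 2.257e+08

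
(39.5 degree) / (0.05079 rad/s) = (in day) 0.0001571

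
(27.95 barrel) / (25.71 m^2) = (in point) 489.9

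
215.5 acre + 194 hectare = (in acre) 694.9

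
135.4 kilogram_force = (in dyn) 1.328e+08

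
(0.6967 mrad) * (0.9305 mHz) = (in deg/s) 3.714e-05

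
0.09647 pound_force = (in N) 0.4291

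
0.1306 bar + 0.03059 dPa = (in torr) 97.96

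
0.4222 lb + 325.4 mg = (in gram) 191.8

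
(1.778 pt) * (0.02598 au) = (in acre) 602.4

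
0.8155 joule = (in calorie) 0.1949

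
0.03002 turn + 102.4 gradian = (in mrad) 1797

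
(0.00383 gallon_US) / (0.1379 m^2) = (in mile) 6.533e-08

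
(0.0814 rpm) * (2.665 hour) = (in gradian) 5206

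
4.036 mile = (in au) 4.342e-08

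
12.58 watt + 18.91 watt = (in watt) 31.49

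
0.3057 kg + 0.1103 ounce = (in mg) 3.088e+05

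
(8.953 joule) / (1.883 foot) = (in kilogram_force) 1.591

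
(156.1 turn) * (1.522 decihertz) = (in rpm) 1426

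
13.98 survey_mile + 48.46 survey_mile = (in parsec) 3.257e-12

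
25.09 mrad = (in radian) 0.02509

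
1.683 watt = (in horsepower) 0.002257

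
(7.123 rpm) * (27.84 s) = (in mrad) 2.077e+04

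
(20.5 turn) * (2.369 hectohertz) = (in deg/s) 1.748e+06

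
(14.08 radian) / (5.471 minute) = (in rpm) 0.4096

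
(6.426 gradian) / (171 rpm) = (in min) 9.395e-05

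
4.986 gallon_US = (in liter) 18.87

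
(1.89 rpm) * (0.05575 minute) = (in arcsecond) 1.366e+05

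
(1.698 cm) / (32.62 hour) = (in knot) 2.811e-07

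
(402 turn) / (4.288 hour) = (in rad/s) 0.1636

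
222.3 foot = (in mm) 6.776e+04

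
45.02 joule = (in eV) 2.81e+20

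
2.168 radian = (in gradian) 138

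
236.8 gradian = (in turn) 0.592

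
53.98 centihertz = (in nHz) 5.398e+08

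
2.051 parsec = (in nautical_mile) 3.417e+13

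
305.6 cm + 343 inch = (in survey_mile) 0.007312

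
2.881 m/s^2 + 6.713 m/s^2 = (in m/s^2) 9.594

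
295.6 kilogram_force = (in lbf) 651.7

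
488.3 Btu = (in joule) 5.152e+05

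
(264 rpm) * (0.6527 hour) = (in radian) 6.496e+04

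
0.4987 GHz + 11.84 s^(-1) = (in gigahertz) 0.4987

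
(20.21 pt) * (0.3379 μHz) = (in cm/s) 2.409e-07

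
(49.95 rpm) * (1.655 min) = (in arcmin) 1.786e+06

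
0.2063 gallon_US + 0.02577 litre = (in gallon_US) 0.2131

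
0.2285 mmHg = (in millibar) 0.3046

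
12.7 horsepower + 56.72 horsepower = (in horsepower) 69.42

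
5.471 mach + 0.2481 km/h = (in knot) 3621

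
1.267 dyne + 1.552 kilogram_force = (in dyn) 1.522e+06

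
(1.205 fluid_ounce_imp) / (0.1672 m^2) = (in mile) 1.272e-07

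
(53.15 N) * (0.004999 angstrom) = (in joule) 2.657e-11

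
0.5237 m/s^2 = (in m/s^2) 0.5237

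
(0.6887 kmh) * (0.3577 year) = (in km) 2158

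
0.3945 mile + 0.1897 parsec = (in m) 5.854e+15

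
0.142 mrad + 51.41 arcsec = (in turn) 6.227e-05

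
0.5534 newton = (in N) 0.5534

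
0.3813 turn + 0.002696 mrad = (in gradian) 152.5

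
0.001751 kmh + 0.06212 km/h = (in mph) 0.03969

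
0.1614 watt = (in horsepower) 0.0002164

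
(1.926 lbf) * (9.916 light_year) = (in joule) 8.037e+17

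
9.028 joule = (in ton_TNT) 2.158e-09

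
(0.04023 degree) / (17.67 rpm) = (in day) 4.392e-09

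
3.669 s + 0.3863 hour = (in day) 0.01614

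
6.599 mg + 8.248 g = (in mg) 8255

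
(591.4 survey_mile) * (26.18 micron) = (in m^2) 24.92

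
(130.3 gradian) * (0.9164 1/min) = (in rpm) 0.2985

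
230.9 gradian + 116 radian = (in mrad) 1.196e+05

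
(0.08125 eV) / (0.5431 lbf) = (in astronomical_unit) 3.602e-32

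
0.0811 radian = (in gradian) 5.163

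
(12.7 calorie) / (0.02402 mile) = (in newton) 1.375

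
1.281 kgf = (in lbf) 2.824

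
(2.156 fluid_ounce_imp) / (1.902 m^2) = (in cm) 0.003221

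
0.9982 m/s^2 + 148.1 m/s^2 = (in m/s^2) 149.1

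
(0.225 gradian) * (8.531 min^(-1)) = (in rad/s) 0.0005025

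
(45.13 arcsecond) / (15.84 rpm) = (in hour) 3.664e-08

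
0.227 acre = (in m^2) 918.6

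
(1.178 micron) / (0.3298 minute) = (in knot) 1.157e-07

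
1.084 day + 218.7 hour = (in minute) 1.468e+04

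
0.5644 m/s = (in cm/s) 56.44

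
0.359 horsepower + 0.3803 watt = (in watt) 268.1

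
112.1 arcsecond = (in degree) 0.03114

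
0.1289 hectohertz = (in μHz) 1.289e+07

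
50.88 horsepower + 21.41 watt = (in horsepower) 50.91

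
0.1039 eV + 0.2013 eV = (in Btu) 4.635e-23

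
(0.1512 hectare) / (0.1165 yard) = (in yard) 1.552e+04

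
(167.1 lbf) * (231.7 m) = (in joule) 1.722e+05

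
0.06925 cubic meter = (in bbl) 0.4356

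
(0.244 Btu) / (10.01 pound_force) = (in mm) 5782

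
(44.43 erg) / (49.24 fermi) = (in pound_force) 2.028e+07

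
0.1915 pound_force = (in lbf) 0.1915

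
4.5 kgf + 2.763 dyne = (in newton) 44.13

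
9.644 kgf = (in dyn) 9.458e+06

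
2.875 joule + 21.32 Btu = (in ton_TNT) 5.377e-06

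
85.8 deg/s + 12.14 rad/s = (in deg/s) 781.4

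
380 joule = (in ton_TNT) 9.082e-08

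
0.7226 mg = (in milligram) 0.7226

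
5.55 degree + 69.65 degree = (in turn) 0.2089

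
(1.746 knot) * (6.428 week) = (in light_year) 3.691e-10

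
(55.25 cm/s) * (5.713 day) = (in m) 2.727e+05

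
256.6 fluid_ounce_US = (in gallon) 2.005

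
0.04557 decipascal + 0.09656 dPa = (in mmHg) 0.0001066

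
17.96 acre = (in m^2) 7.268e+04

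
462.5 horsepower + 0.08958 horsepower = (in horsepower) 462.6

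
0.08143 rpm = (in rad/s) 0.008527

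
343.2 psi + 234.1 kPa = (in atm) 25.66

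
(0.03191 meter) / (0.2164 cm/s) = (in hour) 0.004096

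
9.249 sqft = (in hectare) 8.593e-05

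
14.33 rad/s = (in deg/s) 821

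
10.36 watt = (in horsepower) 0.01389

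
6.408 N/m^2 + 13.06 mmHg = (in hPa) 17.48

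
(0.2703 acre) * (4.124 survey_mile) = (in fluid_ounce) 2.455e+11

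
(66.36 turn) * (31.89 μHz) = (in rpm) 0.127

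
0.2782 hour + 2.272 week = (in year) 0.0436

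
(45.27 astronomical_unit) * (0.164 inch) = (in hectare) 2.821e+06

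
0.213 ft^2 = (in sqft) 0.213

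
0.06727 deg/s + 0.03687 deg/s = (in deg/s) 0.1041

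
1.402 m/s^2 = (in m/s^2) 1.402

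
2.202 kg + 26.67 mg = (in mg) 2.202e+06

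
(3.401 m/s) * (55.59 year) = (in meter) 5.962e+09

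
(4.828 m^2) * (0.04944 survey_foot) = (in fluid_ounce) 2460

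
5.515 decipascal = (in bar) 5.515e-06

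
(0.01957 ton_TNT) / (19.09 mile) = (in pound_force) 599.2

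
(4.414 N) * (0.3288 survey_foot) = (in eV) 2.761e+18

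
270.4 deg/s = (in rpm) 45.07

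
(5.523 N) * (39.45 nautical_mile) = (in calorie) 9.644e+04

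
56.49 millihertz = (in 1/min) 3.389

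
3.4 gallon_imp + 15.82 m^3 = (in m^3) 15.84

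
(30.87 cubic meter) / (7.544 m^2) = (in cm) 409.2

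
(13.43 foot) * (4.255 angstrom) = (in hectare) 1.742e-13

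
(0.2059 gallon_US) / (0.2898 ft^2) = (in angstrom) 2.895e+08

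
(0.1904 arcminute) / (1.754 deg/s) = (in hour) 5.026e-07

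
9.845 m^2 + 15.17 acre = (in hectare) 6.14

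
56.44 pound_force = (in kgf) 25.6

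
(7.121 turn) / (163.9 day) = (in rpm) 3.017e-05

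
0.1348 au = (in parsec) 6.535e-07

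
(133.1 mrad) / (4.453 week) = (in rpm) 4.719e-07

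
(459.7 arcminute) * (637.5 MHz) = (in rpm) 8.141e+08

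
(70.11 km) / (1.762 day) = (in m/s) 0.4605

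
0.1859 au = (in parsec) 9.013e-07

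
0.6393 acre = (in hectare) 0.2587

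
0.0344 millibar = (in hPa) 0.0344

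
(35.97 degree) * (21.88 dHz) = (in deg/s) 78.7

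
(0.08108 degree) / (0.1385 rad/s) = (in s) 0.01022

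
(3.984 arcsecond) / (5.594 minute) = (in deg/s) 3.297e-06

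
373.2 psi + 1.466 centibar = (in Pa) 2.575e+06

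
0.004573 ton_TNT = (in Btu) 1.813e+04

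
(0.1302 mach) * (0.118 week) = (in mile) 1966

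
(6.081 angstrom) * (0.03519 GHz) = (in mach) 6.285e-05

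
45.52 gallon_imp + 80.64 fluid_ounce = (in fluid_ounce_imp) 7367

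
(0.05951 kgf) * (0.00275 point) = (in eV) 3.534e+12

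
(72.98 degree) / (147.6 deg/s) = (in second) 0.4944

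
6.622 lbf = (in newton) 29.46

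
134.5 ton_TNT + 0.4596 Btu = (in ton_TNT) 134.5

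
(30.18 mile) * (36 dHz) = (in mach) 513.5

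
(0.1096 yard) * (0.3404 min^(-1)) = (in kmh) 0.002047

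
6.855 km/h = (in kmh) 6.855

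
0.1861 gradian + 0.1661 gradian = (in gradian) 0.3522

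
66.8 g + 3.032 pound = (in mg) 1.442e+06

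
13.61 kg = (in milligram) 1.361e+07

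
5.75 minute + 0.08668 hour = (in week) 0.001086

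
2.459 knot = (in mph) 2.83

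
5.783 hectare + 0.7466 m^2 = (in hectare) 5.783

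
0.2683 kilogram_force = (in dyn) 2.631e+05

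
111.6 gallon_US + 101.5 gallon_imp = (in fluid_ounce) 2.989e+04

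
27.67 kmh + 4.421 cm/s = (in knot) 15.03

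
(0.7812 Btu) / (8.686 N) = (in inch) 3736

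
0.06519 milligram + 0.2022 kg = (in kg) 0.2022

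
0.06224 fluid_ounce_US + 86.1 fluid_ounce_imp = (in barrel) 0.0154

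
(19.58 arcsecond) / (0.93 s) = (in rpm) 0.0009747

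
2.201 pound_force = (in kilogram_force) 0.9984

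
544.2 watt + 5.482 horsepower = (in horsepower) 6.212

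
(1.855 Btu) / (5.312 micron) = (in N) 3.684e+08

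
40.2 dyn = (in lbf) 9.037e-05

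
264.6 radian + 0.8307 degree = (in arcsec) 5.458e+07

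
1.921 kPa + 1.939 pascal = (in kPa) 1.923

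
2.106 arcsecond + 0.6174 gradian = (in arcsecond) 2002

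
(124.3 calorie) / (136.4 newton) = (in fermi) 3.813e+15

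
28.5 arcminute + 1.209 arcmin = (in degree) 0.4951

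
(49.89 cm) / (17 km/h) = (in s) 0.1056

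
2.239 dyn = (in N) 2.239e-05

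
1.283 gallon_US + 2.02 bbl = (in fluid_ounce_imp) 1.147e+04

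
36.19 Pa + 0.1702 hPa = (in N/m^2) 53.21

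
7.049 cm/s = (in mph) 0.1577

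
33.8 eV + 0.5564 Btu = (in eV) 3.664e+21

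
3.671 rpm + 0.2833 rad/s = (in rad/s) 0.6677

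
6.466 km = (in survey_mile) 4.018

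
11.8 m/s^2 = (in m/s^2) 11.8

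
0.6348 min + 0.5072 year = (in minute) 2.666e+05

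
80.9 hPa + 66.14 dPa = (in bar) 0.08097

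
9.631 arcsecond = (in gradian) 0.002973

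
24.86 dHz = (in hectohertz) 0.02486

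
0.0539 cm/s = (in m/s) 0.000539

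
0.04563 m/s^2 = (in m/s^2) 0.04563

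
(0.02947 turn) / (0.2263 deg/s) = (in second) 46.88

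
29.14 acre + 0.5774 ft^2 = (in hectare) 11.79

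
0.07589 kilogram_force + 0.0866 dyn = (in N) 0.7442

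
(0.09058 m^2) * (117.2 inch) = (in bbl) 1.696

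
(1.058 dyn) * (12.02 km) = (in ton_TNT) 3.039e-11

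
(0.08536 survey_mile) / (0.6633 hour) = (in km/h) 0.2071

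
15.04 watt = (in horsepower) 0.02017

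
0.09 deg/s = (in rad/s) 0.001571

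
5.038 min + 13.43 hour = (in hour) 13.51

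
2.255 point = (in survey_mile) 4.943e-07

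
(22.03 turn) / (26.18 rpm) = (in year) 1.601e-06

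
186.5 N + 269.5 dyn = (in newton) 186.5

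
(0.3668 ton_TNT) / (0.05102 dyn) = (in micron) 3.008e+21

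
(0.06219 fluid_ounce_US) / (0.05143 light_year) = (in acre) 9.34e-25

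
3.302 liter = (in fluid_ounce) 111.7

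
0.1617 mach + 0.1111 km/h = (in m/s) 55.09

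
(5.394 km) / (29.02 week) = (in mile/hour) 0.0006875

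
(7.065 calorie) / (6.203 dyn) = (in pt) 1.351e+09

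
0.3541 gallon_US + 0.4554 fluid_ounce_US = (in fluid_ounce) 45.78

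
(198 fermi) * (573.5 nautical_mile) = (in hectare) 2.103e-11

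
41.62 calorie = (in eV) 1.087e+21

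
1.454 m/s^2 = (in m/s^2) 1.454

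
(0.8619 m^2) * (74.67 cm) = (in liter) 643.6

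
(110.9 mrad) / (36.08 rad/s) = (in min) 5.123e-05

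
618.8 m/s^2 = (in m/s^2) 618.8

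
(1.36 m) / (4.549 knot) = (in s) 0.5811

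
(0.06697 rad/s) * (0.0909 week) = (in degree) 2.109e+05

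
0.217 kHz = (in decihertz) 2170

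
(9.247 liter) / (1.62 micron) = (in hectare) 0.5708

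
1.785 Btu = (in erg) 1.883e+10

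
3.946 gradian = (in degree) 3.551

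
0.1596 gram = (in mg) 159.6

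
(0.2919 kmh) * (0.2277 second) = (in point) 52.34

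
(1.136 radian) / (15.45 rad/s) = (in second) 0.07353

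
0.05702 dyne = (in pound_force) 1.282e-07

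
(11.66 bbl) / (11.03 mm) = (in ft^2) 1809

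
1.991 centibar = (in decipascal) 1.991e+04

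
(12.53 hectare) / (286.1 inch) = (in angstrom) 1.724e+14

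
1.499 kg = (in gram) 1499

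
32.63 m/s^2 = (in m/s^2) 32.63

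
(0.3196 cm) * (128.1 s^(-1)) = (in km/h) 1.474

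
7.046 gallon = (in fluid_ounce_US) 901.9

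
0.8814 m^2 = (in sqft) 9.487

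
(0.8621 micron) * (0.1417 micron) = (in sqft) 1.315e-12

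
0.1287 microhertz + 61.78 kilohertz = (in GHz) 6.178e-05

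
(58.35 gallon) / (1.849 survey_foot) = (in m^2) 0.3919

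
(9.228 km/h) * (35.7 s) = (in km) 0.09151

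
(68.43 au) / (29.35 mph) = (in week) 1.29e+06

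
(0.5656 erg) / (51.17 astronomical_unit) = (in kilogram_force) 7.534e-22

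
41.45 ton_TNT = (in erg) 1.734e+18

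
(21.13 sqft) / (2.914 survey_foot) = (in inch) 87.01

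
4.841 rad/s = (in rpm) 46.23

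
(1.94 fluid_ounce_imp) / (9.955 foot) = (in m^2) 1.817e-05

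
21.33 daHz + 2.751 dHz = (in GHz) 2.136e-07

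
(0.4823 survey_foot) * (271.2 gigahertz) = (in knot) 7.75e+10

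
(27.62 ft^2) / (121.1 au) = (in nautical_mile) 7.648e-17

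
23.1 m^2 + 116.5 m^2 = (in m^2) 139.6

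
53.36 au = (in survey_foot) 2.619e+13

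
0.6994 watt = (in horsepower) 0.0009379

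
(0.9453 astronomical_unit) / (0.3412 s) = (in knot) 8.057e+11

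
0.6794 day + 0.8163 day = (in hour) 35.9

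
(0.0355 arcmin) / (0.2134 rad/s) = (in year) 1.534e-12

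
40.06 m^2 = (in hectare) 0.004006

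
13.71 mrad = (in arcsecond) 2828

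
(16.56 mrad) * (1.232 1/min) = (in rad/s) 0.00034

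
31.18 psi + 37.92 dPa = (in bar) 2.15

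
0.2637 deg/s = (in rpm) 0.04395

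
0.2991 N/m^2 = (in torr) 0.002243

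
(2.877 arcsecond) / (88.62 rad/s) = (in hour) 4.372e-11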